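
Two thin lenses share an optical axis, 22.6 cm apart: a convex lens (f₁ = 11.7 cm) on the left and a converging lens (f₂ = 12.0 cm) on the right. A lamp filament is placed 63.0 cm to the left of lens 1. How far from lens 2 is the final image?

26.2 cm

Lens 1: 1/d_i1 = 1/f₁ − 1/d_o1 = 1/(11.7) − 1/(63.0) = 0.06960, so d_i1 = 14.37 cm.
The intermediate image is 14.37 cm to the right of lens 1, which is 22.6 − (14.37) = 8.230 cm to the left of lens 2, so d_o2 = +8.230 cm.
Lens 2: 1/d_i2 = 1/f₂ − 1/d_o2 = 1/(12.0) − 1/(8.230) = -0.03817, so d_i2 = -26.2 cm.
The final image is virtual, 26.2 cm to the left of lens 2 (overall magnification ≈ -0.73).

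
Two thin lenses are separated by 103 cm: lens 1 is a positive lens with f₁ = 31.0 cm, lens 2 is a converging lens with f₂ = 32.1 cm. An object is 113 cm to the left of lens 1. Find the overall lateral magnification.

m = +0.431

Lens 1: 1/d_i1 = 1/(31.0) − 1/(113) = 0.02341, so d_i1 = 42.72 cm; m₁ = −d_i1/d_o1 = -0.3781.
d_o2 = 103 − (42.72) = 60.28 cm.
Lens 2: 1/d_i2 = 1/(32.1) − 1/(60.28) = 0.01456, so d_i2 = 68.67 cm; m₂ = −d_i2/d_o2 = -1.139.
m = m₁·m₂ = (-0.3781)(-1.139) = +0.431.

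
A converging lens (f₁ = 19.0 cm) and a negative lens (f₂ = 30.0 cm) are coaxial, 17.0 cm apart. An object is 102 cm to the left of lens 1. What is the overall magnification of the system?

m = -0.290

Lens 1: 1/d_i1 = 1/(19.0) − 1/(102) = 0.04283, so d_i1 = 23.35 cm; m₁ = −d_i1/d_o1 = -0.2289.
d_o2 = 17.0 − (23.35) = -6.350 cm (virtual object).
f₂ = −30.0 cm (diverging).
Lens 2: 1/d_i2 = 1/(-30.0) − 1/(-6.350) = 0.1241, so d_i2 = 8.055 cm; m₂ = −d_i2/d_o2 = +1.268.
m = m₁·m₂ = (-0.2289)(+1.268) = -0.290.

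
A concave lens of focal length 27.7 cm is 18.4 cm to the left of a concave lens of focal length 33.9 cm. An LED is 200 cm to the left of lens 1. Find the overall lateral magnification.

m = +0.0538

f₁ = −27.7 cm (diverging).
Lens 1: 1/d_i1 = 1/(-27.7) − 1/(200) = -0.04110, so d_i1 = -24.33 cm; m₁ = −d_i1/d_o1 = +0.1216.
d_o2 = 18.4 − (-24.33) = 42.73 cm.
f₂ = −33.9 cm (diverging).
Lens 2: 1/d_i2 = 1/(-33.9) − 1/(42.73) = -0.05290, so d_i2 = -18.90 cm; m₂ = −d_i2/d_o2 = +0.4424.
m = m₁·m₂ = (+0.1216)(+0.4424) = +0.0538.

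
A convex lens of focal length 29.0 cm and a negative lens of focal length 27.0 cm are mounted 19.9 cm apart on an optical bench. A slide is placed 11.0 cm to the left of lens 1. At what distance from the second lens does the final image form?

15.7 cm

Lens 1: 1/d_i1 = 1/f₁ − 1/d_o1 = 1/(29.0) − 1/(11.0) = -0.05643, so d_i1 = -17.72 cm.
The intermediate image is 17.72 cm to the left of lens 1 (virtual), which is 19.9 − (-17.72) = 37.62 cm to the left of lens 2, so d_o2 = +37.62 cm.
Lens 2 is diverging, so f₂ = −27.0 cm.
Lens 2: 1/d_i2 = 1/f₂ − 1/d_o2 = 1/(-27.0) − 1/(37.62) = -0.06362, so d_i2 = -15.7 cm.
The final image is virtual, 15.7 cm to the left of lens 2 (overall magnification ≈ 0.67).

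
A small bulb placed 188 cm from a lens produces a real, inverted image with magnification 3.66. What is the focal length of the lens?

f = 148 cm (converging)

m = −d_i/d_o ⇒ d_i = −m·d_o = −(-3.66)·(188) = 688.1 cm.
1/f = 1/d_o + 1/d_i = 1/(188) + 1/(688.1) = 0.006772, so f = 148 cm.
Since f is positive, the lens is converging.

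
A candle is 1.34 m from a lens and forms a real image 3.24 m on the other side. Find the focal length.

f = 0.948 m (converging)

Real image ⇒ d_i = +3.24 m.
1/f = 1/d_o + 1/d_i = 1/(1.34) + 1/(3.24) = 1.055, so f = 0.948 m.
Since f is positive, the lens is converging.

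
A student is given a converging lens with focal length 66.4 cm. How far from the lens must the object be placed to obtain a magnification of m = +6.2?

55.7 cm

m = −d_i/d_o ⇒ d_i = −m·d_o.
1/f = 1/d_o + 1/d_i = 1/d_o − 1/(m·d_o) = (1 − 1/m)/d_o, so d_o = f(1 − 1/m) = (66.40)(1 − 1/(+6.2)) = 55.7 cm.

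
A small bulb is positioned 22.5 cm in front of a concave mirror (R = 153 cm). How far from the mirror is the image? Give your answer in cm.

f = R/2 = 153/2 = 76.50 cm.
Mirror equation: 1/d_i = 1/f − 1/d_o = 1/(76.50) − 1/(22.5) = 0.01307 − 0.04444 = -0.03137, so d_i = -31.9 cm.
The image is virtual, upright and enlarged, behind the mirror.

31.9 cm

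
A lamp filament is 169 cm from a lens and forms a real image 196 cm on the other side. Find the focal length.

f = 90.8 cm (converging)

Real image ⇒ d_i = +196 cm.
1/f = 1/d_o + 1/d_i = 1/(169) + 1/(196) = 0.01102, so f = 90.8 cm.
Since f is positive, the lens is converging.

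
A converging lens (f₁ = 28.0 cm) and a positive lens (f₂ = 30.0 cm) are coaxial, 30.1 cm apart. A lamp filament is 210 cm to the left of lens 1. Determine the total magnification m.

m = -0.143

Lens 1: 1/d_i1 = 1/(28.0) − 1/(210) = 0.03095, so d_i1 = 32.31 cm; m₁ = −d_i1/d_o1 = -0.1539.
d_o2 = 30.1 − (32.31) = -2.210 cm (virtual object).
Lens 2: 1/d_i2 = 1/(30.0) − 1/(-2.210) = 0.4858, so d_i2 = 2.058 cm; m₂ = −d_i2/d_o2 = +0.9314.
m = m₁·m₂ = (-0.1539)(+0.9314) = -0.143.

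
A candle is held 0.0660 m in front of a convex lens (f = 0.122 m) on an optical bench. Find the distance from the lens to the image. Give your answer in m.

0.144 m

Lens equation: 1/q = 1/f − 1/p = 1/(0.1220) − 1/(0.0660) = 8.197 − 15.15 = -6.955, so q = -0.144 m.
The image is virtual, upright and enlarged, on the same side as the object.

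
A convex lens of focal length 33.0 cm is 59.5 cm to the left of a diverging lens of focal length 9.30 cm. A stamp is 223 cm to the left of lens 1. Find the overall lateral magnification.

m = -0.0537

Lens 1: 1/d_i1 = 1/(33.0) − 1/(223) = 0.02582, so d_i1 = 38.73 cm; m₁ = −d_i1/d_o1 = -0.1737.
d_o2 = 59.5 − (38.73) = 20.77 cm.
f₂ = −9.30 cm (diverging).
Lens 2: 1/d_i2 = 1/(-9.30) − 1/(20.77) = -0.1557, so d_i2 = -6.424 cm; m₂ = −d_i2/d_o2 = +0.3093.
m = m₁·m₂ = (-0.1737)(+0.3093) = -0.0537.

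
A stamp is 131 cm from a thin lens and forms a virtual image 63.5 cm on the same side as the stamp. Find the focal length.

f = -123 cm (diverging)

Virtual image ⇒ d_i = −63.5 cm.
1/f = 1/d_o + 1/d_i = 1/(131) + 1/(-63.5) = -0.008114, so f = -123 cm.
Since f is negative, the thin lens is diverging.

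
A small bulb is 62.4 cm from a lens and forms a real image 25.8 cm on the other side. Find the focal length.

Real image ⇒ d_i = +25.8 cm.
1/f = 1/d_o + 1/d_i = 1/(62.4) + 1/(25.8) = 0.05479, so f = 18.3 cm.
Since f is positive, the lens is converging.

f = 18.3 cm (converging)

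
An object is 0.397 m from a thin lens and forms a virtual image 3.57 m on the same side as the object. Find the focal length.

f = 0.447 m (converging)

Virtual image ⇒ d_i = −3.57 m.
1/f = 1/d_o + 1/d_i = 1/(0.397) + 1/(-3.57) = 2.239, so f = 0.447 m.
Since f is positive, the thin lens is converging.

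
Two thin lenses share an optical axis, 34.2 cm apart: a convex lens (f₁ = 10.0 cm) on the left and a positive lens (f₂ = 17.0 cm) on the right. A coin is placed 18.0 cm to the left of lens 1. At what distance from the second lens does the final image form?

37.5 cm

Lens 1: 1/d_i1 = 1/f₁ − 1/d_o1 = 1/(10.0) − 1/(18.0) = 0.04444, so d_i1 = 22.50 cm.
The intermediate image is 22.50 cm to the right of lens 1, which is 34.2 − (22.50) = 11.70 cm to the left of lens 2, so d_o2 = +11.70 cm.
Lens 2: 1/d_i2 = 1/f₂ − 1/d_o2 = 1/(17.0) − 1/(11.70) = -0.02665, so d_i2 = -37.5 cm.
The final image is virtual, 37.5 cm to the left of lens 2 (overall magnification ≈ -4.0).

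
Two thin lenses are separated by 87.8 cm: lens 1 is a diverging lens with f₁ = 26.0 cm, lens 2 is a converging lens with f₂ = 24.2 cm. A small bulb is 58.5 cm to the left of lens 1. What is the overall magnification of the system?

f₁ = −26.0 cm (diverging).
Lens 1: 1/d_i1 = 1/(-26.0) − 1/(58.5) = -0.05556, so d_i1 = -18.00 cm; m₁ = −d_i1/d_o1 = +0.3077.
d_o2 = 87.8 − (-18.00) = 105.8 cm.
Lens 2: 1/d_i2 = 1/(24.2) − 1/(105.8) = 0.03187, so d_i2 = 31.38 cm; m₂ = −d_i2/d_o2 = -0.2966.
m = m₁·m₂ = (+0.3077)(-0.2966) = -0.0913.

m = -0.0913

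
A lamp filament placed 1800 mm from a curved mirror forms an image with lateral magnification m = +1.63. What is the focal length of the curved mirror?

m = −d_i/d_o ⇒ d_i = −m·d_o = −(+1.63)·(1800) = -2934 mm.
1/f = 1/d_o + 1/d_i = 1/(1800) + 1/(-2934) = 0.0002147, so f = 4660 mm.
Since f is positive, the curved mirror is concave.

f = 4660 mm (concave)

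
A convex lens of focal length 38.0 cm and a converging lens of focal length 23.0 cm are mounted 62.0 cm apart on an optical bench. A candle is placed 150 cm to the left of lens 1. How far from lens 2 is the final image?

21.5 cm

Lens 1: 1/d_i1 = 1/f₁ − 1/d_o1 = 1/(38.0) − 1/(150) = 0.01965, so d_i1 = 50.89 cm.
The intermediate image is 50.89 cm to the right of lens 1, which is 62.0 − (50.89) = 11.11 cm to the left of lens 2, so d_o2 = +11.11 cm.
Lens 2: 1/d_i2 = 1/f₂ − 1/d_o2 = 1/(23.0) − 1/(11.11) = -0.04653, so d_i2 = -21.5 cm.
The final image is virtual, 21.5 cm to the left of lens 2 (overall magnification ≈ -0.66).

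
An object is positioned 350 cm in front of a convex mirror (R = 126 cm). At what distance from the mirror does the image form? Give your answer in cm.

f = R/2 = 126/2 = 63.00 cm; for a convex mirror, f = -63.00 cm.
Mirror equation: 1/v = 1/f − 1/u = 1/(-63.00) − 1/(350) = -0.01587 − 0.002857 = -0.01873, so v = -53.4 cm.
The image is virtual, upright and reduced, behind the mirror.

53.4 cm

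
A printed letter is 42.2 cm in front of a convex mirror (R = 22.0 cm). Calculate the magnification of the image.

f = R/2 = 22.0/2 = 11.00 cm; for a convex mirror, f = -11.00 cm.
1/d_i = 1/f − 1/d_o = 1/(-11.00) − 1/(42.2) = -0.1146, so d_i = -8.726 cm.
m = −d_i/d_o = −(-8.726)/(42.2) = +0.207.
The image is virtual, upright and reduced, behind the mirror.

m = +0.207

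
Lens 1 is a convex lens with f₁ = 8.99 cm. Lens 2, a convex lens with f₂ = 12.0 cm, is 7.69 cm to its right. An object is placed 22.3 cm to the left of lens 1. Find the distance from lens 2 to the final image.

Lens 1: 1/d_i1 = 1/f₁ − 1/d_o1 = 1/(8.99) − 1/(22.3) = 0.06639, so d_i1 = 15.06 cm.
The intermediate image is 15.06 cm to the right of lens 1, which lies 7.370 cm to the right of lens 2 — a virtual object — so d_o2 = −7.370 cm.
Lens 2: 1/d_i2 = 1/f₂ − 1/d_o2 = 1/(12.0) − 1/(-7.370) = 0.2190, so d_i2 = 4.57 cm.
The final image is real, 4.57 cm to the right of lens 2 (overall magnification ≈ -0.42).

4.57 cm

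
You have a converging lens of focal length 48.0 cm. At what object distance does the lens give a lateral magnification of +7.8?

m = −d_i/d_o ⇒ d_i = −m·d_o.
1/f = 1/d_o + 1/d_i = 1/d_o − 1/(m·d_o) = (1 − 1/m)/d_o, so d_o = f(1 − 1/m) = (48.00)(1 − 1/(+7.8)) = 41.8 cm.

41.8 cm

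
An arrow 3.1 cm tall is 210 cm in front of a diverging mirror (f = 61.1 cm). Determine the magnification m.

For a diverging mirror, f = -61.1 cm.
1/d_i = 1/f − 1/d_o = 1/(-61.10) − 1/(210) = -0.02113, so d_i = -47.33 cm.
m = −d_i/d_o = −(-47.33)/(210) = +0.225.
The image is virtual, upright and reduced, behind the mirror.

m = +0.225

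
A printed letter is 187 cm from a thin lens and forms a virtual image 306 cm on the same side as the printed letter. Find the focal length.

f = 481 cm (converging)

Virtual image ⇒ d_i = −306 cm.
1/f = 1/d_o + 1/d_i = 1/(187) + 1/(-306) = 0.002080, so f = 481 cm.
Since f is positive, the thin lens is converging.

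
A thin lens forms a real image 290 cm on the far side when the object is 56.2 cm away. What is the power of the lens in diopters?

d_i = +290 cm.
1/f = 1/d_o + 1/d_i = 1/(56.2) + 1/(290) = 0.02124 cm⁻¹.
f = 47.08 cm = 0.4708 m, so P = 1/f = +2.12 D.

P = +2.12 D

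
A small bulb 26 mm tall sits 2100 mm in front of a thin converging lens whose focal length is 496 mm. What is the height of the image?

1/d_i = 1/f − 1/d_o = 1/(496.0) − 1/(2100) = 0.001540, so d_i = 649.4 mm.
m = −d_i/d_o = -0.3092.
|h_i| = |m|·h_o = 0.3092 × 26 = 8.04 mm. The image is real, inverted and reduced, on the far side of the lens.

8.04 mm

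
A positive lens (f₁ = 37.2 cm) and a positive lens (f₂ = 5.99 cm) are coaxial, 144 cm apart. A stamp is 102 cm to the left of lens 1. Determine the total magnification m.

Lens 1: 1/d_i1 = 1/(37.2) − 1/(102) = 0.01708, so d_i1 = 58.56 cm; m₁ = −d_i1/d_o1 = -0.5741.
d_o2 = 144 − (58.56) = 85.44 cm.
Lens 2: 1/d_i2 = 1/(5.99) − 1/(85.44) = 0.1552, so d_i2 = 6.442 cm; m₂ = −d_i2/d_o2 = -0.07539.
m = m₁·m₂ = (-0.5741)(-0.07539) = +0.0433.

m = +0.0433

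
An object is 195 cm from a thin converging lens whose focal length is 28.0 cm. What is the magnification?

m = -0.168

1/d_i = 1/f − 1/d_o = 1/(28.00) − 1/(195) = 0.03059, so d_i = 32.69 cm.
m = −d_i/d_o = −(32.69)/(195) = -0.168.
The image is real, inverted and reduced, on the far side of the lens.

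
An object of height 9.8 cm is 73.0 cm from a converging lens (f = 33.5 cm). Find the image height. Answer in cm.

8.31 cm

1/d_i = 1/f − 1/d_o = 1/(33.50) − 1/(73.0) = 0.01615, so d_i = 61.91 cm.
m = −d_i/d_o = -0.8481.
|h_i| = |m|·h_o = 0.8481 × 9.8 = 8.31 cm. The image is real, inverted and reduced, on the far side of the lens.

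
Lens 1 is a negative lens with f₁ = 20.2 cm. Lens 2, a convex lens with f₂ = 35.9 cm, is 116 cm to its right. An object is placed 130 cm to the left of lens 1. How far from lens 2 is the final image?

49.1 cm

Lens 1 is diverging, so f₁ = −20.2 cm.
Lens 1: 1/d_i1 = 1/f₁ − 1/d_o1 = 1/(-20.2) − 1/(130) = -0.05720, so d_i1 = -17.48 cm.
The intermediate image is 17.48 cm to the left of lens 1 (virtual), which is 116 − (-17.48) = 133.5 cm to the left of lens 2, so d_o2 = +133.5 cm.
Lens 2: 1/d_i2 = 1/f₂ − 1/d_o2 = 1/(35.9) − 1/(133.5) = 0.02036, so d_i2 = 49.1 cm.
The final image is real, 49.1 cm to the right of lens 2 (overall magnification ≈ -0.049).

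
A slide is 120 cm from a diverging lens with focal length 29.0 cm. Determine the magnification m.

m = +0.195

For a diverging lens, f = -29.0 cm.
1/d_i = 1/f − 1/d_o = 1/(-29.00) − 1/(120) = -0.04282, so d_i = -23.36 cm.
m = −d_i/d_o = −(-23.36)/(120) = +0.195.
The image is virtual, upright and reduced, on the same side as the object.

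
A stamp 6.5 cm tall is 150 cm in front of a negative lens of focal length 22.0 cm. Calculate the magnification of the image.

For a negative lens, f = -22.0 cm.
1/d_i = 1/f − 1/d_o = 1/(-22.00) − 1/(150) = -0.05212, so d_i = -19.19 cm.
m = −d_i/d_o = −(-19.19)/(150) = +0.128.
The image is virtual, upright and reduced, on the same side as the object.

m = +0.128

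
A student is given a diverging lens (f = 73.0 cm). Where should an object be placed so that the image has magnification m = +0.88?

For a diverging lens, f = -73.0 cm.
m = −d_i/d_o ⇒ d_i = −m·d_o.
1/f = 1/d_o + 1/d_i = 1/d_o − 1/(m·d_o) = (1 − 1/m)/d_o, so d_o = f(1 − 1/m) = (-73.00)(1 − 1/(+0.88)) = 9.95 cm.

9.95 cm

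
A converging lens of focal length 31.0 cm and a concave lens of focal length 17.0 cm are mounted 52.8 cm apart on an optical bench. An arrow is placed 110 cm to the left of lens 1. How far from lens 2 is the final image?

6.15 cm

Lens 1: 1/d_i1 = 1/f₁ − 1/d_o1 = 1/(31.0) − 1/(110) = 0.02317, so d_i1 = 43.16 cm.
The intermediate image is 43.16 cm to the right of lens 1, which is 52.8 − (43.16) = 9.640 cm to the left of lens 2, so d_o2 = +9.640 cm.
Lens 2 is diverging, so f₂ = −17.0 cm.
Lens 2: 1/d_i2 = 1/f₂ − 1/d_o2 = 1/(-17.0) − 1/(9.640) = -0.1626, so d_i2 = -6.15 cm.
The final image is virtual, 6.15 cm to the left of lens 2 (overall magnification ≈ -0.25).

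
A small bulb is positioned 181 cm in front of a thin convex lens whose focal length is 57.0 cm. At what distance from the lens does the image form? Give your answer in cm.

83.2 cm

Thin-lens equation: 1/d_i = 1/f − 1/d_o = 1/(57.00) − 1/(181) = 0.01754 − 0.005525 = 0.01202, so d_i = 83.2 cm.
The image is real, inverted and reduced, on the far side of the lens.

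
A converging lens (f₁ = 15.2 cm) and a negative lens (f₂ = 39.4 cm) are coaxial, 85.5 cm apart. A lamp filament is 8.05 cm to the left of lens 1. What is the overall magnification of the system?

Lens 1: 1/d_i1 = 1/(15.2) − 1/(8.05) = -0.05843, so d_i1 = -17.11 cm; m₁ = −d_i1/d_o1 = +2.125.
d_o2 = 85.5 − (-17.11) = 102.6 cm.
f₂ = −39.4 cm (diverging).
Lens 2: 1/d_i2 = 1/(-39.4) − 1/(102.6) = -0.03513, so d_i2 = -28.47 cm; m₂ = −d_i2/d_o2 = +0.2775.
m = m₁·m₂ = (+2.125)(+0.2775) = +0.590.

m = +0.590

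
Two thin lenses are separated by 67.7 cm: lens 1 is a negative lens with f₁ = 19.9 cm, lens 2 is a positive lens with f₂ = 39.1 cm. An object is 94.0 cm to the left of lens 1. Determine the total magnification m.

f₁ = −19.9 cm (diverging).
Lens 1: 1/d_i1 = 1/(-19.9) − 1/(94.0) = -0.06089, so d_i1 = -16.42 cm; m₁ = −d_i1/d_o1 = +0.1747.
d_o2 = 67.7 − (-16.42) = 84.12 cm.
Lens 2: 1/d_i2 = 1/(39.1) − 1/(84.12) = 0.01369, so d_i2 = 73.06 cm; m₂ = −d_i2/d_o2 = -0.8685.
m = m₁·m₂ = (+0.1747)(-0.8685) = -0.152.

m = -0.152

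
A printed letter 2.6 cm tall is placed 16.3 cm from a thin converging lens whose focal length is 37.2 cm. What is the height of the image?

4.63 cm

1/d_i = 1/f − 1/d_o = 1/(37.20) − 1/(16.3) = -0.03447, so d_i = -29.01 cm.
m = −d_i/d_o = +1.780.
|h_i| = |m|·h_o = 1.780 × 2.6 = 4.63 cm. The image is virtual, upright and enlarged, on the same side as the object.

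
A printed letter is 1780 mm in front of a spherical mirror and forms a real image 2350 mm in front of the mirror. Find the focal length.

Real image ⇒ d_i = +2350 mm.
1/f = 1/d_o + 1/d_i = 1/(1780) + 1/(2350) = 0.0009873, so f = 1010 mm.
Since f is positive, the spherical mirror is concave.

f = 1010 mm (concave)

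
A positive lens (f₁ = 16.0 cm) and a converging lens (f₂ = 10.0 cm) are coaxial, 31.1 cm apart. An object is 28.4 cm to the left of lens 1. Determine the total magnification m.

m = -0.830

Lens 1: 1/d_i1 = 1/(16.0) − 1/(28.4) = 0.02729, so d_i1 = 36.65 cm; m₁ = −d_i1/d_o1 = -1.290.
d_o2 = 31.1 − (36.65) = -5.550 cm (virtual object).
Lens 2: 1/d_i2 = 1/(10.0) − 1/(-5.550) = 0.2802, so d_i2 = 3.569 cm; m₂ = −d_i2/d_o2 = +0.6431.
m = m₁·m₂ = (-1.290)(+0.6431) = -0.830.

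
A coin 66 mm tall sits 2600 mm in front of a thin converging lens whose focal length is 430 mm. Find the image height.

13.1 mm

1/d_i = 1/f − 1/d_o = 1/(430.0) − 1/(2600) = 0.001941, so d_i = 515.2 mm.
m = −d_i/d_o = -0.1982.
|h_i| = |m|·h_o = 0.1982 × 66 = 13.1 mm. The image is real, inverted and reduced, on the far side of the lens.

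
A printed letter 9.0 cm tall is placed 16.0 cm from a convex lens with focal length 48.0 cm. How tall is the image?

13.5 cm

1/d_i = 1/f − 1/d_o = 1/(48.00) − 1/(16.0) = -0.04167, so d_i = -24.00 cm.
m = −d_i/d_o = +1.500.
|h_i| = |m|·h_o = 1.500 × 9.0 = 13.5 cm. The image is virtual, upright and enlarged, on the same side as the object.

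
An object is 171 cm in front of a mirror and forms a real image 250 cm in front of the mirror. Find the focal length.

f = 102 cm (concave)

Real image ⇒ d_i = +250 cm.
1/f = 1/d_o + 1/d_i = 1/(171) + 1/(250) = 0.009848, so f = 102 cm.
Since f is positive, the mirror is concave.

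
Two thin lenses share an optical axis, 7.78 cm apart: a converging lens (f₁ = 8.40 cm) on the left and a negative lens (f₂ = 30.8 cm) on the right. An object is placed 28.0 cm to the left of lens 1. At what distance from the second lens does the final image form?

4.89 cm

Lens 1: 1/d_i1 = 1/f₁ − 1/d_o1 = 1/(8.40) − 1/(28.0) = 0.08333, so d_i1 = 12.00 cm.
The intermediate image is 12.00 cm to the right of lens 1, which lies 4.220 cm to the right of lens 2 — a virtual object — so d_o2 = −4.220 cm.
Lens 2 is diverging, so f₂ = −30.8 cm.
Lens 2: 1/d_i2 = 1/f₂ − 1/d_o2 = 1/(-30.8) − 1/(-4.220) = 0.2045, so d_i2 = 4.89 cm.
The final image is real, 4.89 cm to the right of lens 2 (overall magnification ≈ -0.50).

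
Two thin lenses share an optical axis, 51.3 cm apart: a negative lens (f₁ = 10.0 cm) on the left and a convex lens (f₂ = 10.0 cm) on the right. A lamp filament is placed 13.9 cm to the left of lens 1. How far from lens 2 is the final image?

12.1 cm

Lens 1 is diverging, so f₁ = −10.0 cm.
Lens 1: 1/d_i1 = 1/f₁ − 1/d_o1 = 1/(-10.0) − 1/(13.9) = -0.1719, so d_i1 = -5.816 cm.
The intermediate image is 5.816 cm to the left of lens 1 (virtual), which is 51.3 − (-5.816) = 57.12 cm to the left of lens 2, so d_o2 = +57.12 cm.
Lens 2: 1/d_i2 = 1/f₂ − 1/d_o2 = 1/(10.0) − 1/(57.12) = 0.08249, so d_i2 = 12.1 cm.
The final image is real, 12.1 cm to the right of lens 2 (overall magnification ≈ -0.089).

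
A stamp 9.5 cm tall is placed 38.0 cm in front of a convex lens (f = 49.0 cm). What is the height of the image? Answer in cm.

42.3 cm

1/d_i = 1/f − 1/d_o = 1/(49.00) − 1/(38.0) = -0.005908, so d_i = -169.3 cm.
m = −d_i/d_o = +4.455.
|h_i| = |m|·h_o = 4.455 × 9.5 = 42.3 cm. The image is virtual, upright and enlarged, on the same side as the object.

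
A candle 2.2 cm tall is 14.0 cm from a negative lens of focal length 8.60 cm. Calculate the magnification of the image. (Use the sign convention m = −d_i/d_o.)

For a negative lens, f = -8.60 cm.
1/d_i = 1/f − 1/d_o = 1/(-8.600) − 1/(14.0) = -0.1877, so d_i = -5.327 cm.
m = −d_i/d_o = −(-5.327)/(14.0) = +0.381.
The image is virtual, upright and reduced, on the same side as the object.

m = +0.381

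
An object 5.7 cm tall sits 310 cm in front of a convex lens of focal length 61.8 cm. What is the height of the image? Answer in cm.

1.42 cm

1/d_i = 1/f − 1/d_o = 1/(61.80) − 1/(310) = 0.01296, so d_i = 77.19 cm.
m = −d_i/d_o = -0.2490.
|h_i| = |m|·h_o = 0.2490 × 5.7 = 1.42 cm. The image is real, inverted and reduced, on the far side of the lens.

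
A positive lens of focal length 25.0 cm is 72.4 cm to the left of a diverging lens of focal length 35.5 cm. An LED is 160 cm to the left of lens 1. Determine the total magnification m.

m = -0.0840

Lens 1: 1/d_i1 = 1/(25.0) − 1/(160) = 0.03375, so d_i1 = 29.63 cm; m₁ = −d_i1/d_o1 = -0.1852.
d_o2 = 72.4 − (29.63) = 42.77 cm.
f₂ = −35.5 cm (diverging).
Lens 2: 1/d_i2 = 1/(-35.5) − 1/(42.77) = -0.05155, so d_i2 = -19.40 cm; m₂ = −d_i2/d_o2 = +0.4536.
m = m₁·m₂ = (-0.1852)(+0.4536) = -0.0840.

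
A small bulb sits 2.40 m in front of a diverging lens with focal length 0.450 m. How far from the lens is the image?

0.379 m

For a diverging lens, f = -0.450 m.
Lens equation: 1/s_i = 1/f − 1/s_o = 1/(-0.4500) − 1/(2.40) = -2.222 − 0.4167 = -2.639, so s_i = -0.379 m.
The image is virtual, upright and reduced, on the same side as the object.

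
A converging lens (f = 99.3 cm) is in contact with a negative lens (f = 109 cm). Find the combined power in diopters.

P₁ = 1/f₁ = 1/(0.993 m) = +1.007 D; P₂ = 1/f₂ = 1/(-1.09 m) = -0.9174 D.
For thin lenses in contact, P = P₁ + P₂ = (+1.007) + (-0.9174) = +0.0896 D.

P = +0.0896 D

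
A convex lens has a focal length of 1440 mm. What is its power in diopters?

f = 144 cm = 1.44 m.
P = 1/f = 1/(1.44 m) = +0.694 D.

P = +0.694 D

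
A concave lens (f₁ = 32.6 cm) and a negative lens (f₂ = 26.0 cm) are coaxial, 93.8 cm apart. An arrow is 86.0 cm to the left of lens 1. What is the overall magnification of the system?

m = +0.0498

f₁ = −32.6 cm (diverging).
Lens 1: 1/d_i1 = 1/(-32.6) − 1/(86.0) = -0.04230, so d_i1 = -23.64 cm; m₁ = −d_i1/d_o1 = +0.2749.
d_o2 = 93.8 − (-23.64) = 117.4 cm.
f₂ = −26.0 cm (diverging).
Lens 2: 1/d_i2 = 1/(-26.0) − 1/(117.4) = -0.04698, so d_i2 = -21.29 cm; m₂ = −d_i2/d_o2 = +0.1813.
m = m₁·m₂ = (+0.2749)(+0.1813) = +0.0498.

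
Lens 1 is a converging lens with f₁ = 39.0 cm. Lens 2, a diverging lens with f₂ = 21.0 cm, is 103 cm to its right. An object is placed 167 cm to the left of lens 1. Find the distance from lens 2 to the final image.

15.0 cm

Lens 1: 1/d_i1 = 1/f₁ − 1/d_o1 = 1/(39.0) − 1/(167) = 0.01965, so d_i1 = 50.88 cm.
The intermediate image is 50.88 cm to the right of lens 1, which is 103 − (50.88) = 52.12 cm to the left of lens 2, so d_o2 = +52.12 cm.
Lens 2 is diverging, so f₂ = −21.0 cm.
Lens 2: 1/d_i2 = 1/f₂ − 1/d_o2 = 1/(-21.0) − 1/(52.12) = -0.06681, so d_i2 = -15.0 cm.
The final image is virtual, 15.0 cm to the left of lens 2 (overall magnification ≈ -0.088).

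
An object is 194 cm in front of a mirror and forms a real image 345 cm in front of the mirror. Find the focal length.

f = 124 cm (concave)

Real image ⇒ d_i = +345 cm.
1/f = 1/d_o + 1/d_i = 1/(194) + 1/(345) = 0.008053, so f = 124 cm.
Since f is positive, the mirror is concave.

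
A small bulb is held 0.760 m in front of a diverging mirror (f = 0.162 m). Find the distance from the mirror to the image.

For a diverging mirror, f = -0.162 m.
Mirror equation: 1/d_i = 1/f − 1/d_o = 1/(-0.1620) − 1/(0.760) = -6.173 − 1.316 = -7.489, so d_i = -0.134 m.
The image is virtual, upright and reduced, behind the mirror.

0.134 m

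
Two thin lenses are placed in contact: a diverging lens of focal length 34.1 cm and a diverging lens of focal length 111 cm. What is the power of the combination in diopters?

P = -3.83 D

P₁ = 1/f₁ = 1/(-0.341 m) = -2.933 D; P₂ = 1/f₂ = 1/(-1.11 m) = -0.9009 D.
For thin lenses in contact, P = P₁ + P₂ = (-2.933) + (-0.9009) = -3.83 D.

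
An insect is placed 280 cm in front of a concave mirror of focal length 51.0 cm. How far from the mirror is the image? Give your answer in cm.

62.4 cm

Mirror equation: 1/s_i = 1/f − 1/s_o = 1/(51.00) − 1/(280) = 0.01961 − 0.003571 = 0.01604, so s_i = 62.4 cm.
The image is real, inverted and reduced, in front of the mirror.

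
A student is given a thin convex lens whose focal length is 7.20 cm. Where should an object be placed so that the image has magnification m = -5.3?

8.56 cm

m = −d_i/d_o ⇒ d_i = −m·d_o.
1/f = 1/d_o + 1/d_i = 1/d_o − 1/(m·d_o) = (1 − 1/m)/d_o, so d_o = f(1 − 1/m) = (7.200)(1 − 1/(-5.3)) = 8.56 cm.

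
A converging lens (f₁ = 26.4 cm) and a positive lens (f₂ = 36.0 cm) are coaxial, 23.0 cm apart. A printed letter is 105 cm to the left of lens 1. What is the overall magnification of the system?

m = -0.251

Lens 1: 1/d_i1 = 1/(26.4) − 1/(105) = 0.02835, so d_i1 = 35.27 cm; m₁ = −d_i1/d_o1 = -0.3359.
d_o2 = 23.0 − (35.27) = -12.27 cm (virtual object).
Lens 2: 1/d_i2 = 1/(36.0) − 1/(-12.27) = 0.1093, so d_i2 = 9.151 cm; m₂ = −d_i2/d_o2 = +0.7458.
m = m₁·m₂ = (-0.3359)(+0.7458) = -0.251.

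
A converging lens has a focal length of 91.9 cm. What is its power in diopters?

f = 91.9 cm = 0.919 m.
P = 1/f = 1/(0.919 m) = +1.09 D.

P = +1.09 D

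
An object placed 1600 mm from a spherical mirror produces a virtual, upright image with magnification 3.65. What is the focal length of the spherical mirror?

m = −d_i/d_o ⇒ d_i = −m·d_o = −(+3.65)·(1600) = -5840 mm.
1/f = 1/d_o + 1/d_i = 1/(1600) + 1/(-5840) = 0.0004538, so f = 2200 mm.
Since f is positive, the spherical mirror is concave.

f = 2200 mm (concave)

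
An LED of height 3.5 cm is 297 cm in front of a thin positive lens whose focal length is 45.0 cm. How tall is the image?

0.625 cm

1/d_i = 1/f − 1/d_o = 1/(45.00) − 1/(297) = 0.01886, so d_i = 53.04 cm.
m = −d_i/d_o = -0.1786.
|h_i| = |m|·h_o = 0.1786 × 3.5 = 0.625 cm. The image is real, inverted and reduced, on the far side of the lens.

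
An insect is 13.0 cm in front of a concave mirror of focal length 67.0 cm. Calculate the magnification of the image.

1/d_i = 1/f − 1/d_o = 1/(67.00) − 1/(13.0) = -0.06200, so d_i = -16.13 cm.
m = −d_i/d_o = −(-16.13)/(13.0) = +1.24.
The image is virtual, upright and enlarged, behind the mirror.

m = +1.24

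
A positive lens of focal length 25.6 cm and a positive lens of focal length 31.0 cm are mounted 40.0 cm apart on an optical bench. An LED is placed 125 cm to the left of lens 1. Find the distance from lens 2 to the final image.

Lens 1: 1/d_i1 = 1/f₁ − 1/d_o1 = 1/(25.6) − 1/(125) = 0.03106, so d_i1 = 32.19 cm.
The intermediate image is 32.19 cm to the right of lens 1, which is 40.0 − (32.19) = 7.810 cm to the left of lens 2, so d_o2 = +7.810 cm.
Lens 2: 1/d_i2 = 1/f₂ − 1/d_o2 = 1/(31.0) − 1/(7.810) = -0.09578, so d_i2 = -10.4 cm.
The final image is virtual, 10.4 cm to the left of lens 2 (overall magnification ≈ -0.34).

10.4 cm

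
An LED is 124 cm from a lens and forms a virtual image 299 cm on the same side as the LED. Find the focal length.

f = 212 cm (converging)

Virtual image ⇒ d_i = −299 cm.
1/f = 1/d_o + 1/d_i = 1/(124) + 1/(-299) = 0.004720, so f = 212 cm.
Since f is positive, the lens is converging.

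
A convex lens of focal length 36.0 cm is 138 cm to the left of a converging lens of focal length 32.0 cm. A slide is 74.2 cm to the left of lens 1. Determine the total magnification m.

m = +0.836

Lens 1: 1/d_i1 = 1/(36.0) − 1/(74.2) = 0.01430, so d_i1 = 69.93 cm; m₁ = −d_i1/d_o1 = -0.9425.
d_o2 = 138 − (69.93) = 68.07 cm.
Lens 2: 1/d_i2 = 1/(32.0) − 1/(68.07) = 0.01656, so d_i2 = 60.39 cm; m₂ = −d_i2/d_o2 = -0.8872.
m = m₁·m₂ = (-0.9425)(-0.8872) = +0.836.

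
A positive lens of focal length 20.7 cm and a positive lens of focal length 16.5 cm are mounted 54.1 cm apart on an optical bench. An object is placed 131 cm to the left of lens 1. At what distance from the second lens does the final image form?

Lens 1: 1/d_i1 = 1/f₁ − 1/d_o1 = 1/(20.7) − 1/(131) = 0.04068, so d_i1 = 24.58 cm.
The intermediate image is 24.58 cm to the right of lens 1, which is 54.1 − (24.58) = 29.52 cm to the left of lens 2, so d_o2 = +29.52 cm.
Lens 2: 1/d_i2 = 1/f₂ − 1/d_o2 = 1/(16.5) − 1/(29.52) = 0.02673, so d_i2 = 37.4 cm.
The final image is real, 37.4 cm to the right of lens 2 (overall magnification ≈ 0.24).

37.4 cm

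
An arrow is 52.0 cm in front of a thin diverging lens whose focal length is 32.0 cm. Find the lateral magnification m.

m = +0.381

For a diverging lens, f = -32.0 cm.
1/d_i = 1/f − 1/d_o = 1/(-32.00) − 1/(52.0) = -0.05048, so d_i = -19.81 cm.
m = −d_i/d_o = −(-19.81)/(52.0) = +0.381.
The image is virtual, upright and reduced, on the same side as the object.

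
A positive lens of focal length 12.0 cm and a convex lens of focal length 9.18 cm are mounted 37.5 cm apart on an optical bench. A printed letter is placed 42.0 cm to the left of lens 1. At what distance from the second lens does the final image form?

Lens 1: 1/d_i1 = 1/f₁ − 1/d_o1 = 1/(12.0) − 1/(42.0) = 0.05952, so d_i1 = 16.80 cm.
The intermediate image is 16.80 cm to the right of lens 1, which is 37.5 − (16.80) = 20.70 cm to the left of lens 2, so d_o2 = +20.70 cm.
Lens 2: 1/d_i2 = 1/f₂ − 1/d_o2 = 1/(9.18) − 1/(20.70) = 0.06062, so d_i2 = 16.5 cm.
The final image is real, 16.5 cm to the right of lens 2 (overall magnification ≈ 0.32).

16.5 cm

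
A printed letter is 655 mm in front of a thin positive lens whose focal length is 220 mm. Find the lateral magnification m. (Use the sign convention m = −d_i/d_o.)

m = -0.506

1/d_i = 1/f − 1/d_o = 1/(220.0) − 1/(655) = 0.003019, so d_i = 331.3 mm.
m = −d_i/d_o = −(331.3)/(655) = -0.506.
The image is real, inverted and reduced, on the far side of the lens.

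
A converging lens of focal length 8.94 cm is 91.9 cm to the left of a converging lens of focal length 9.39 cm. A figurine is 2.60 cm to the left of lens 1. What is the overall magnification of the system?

m = -0.154

Lens 1: 1/d_i1 = 1/(8.94) − 1/(2.60) = -0.2728, so d_i1 = -3.666 cm; m₁ = −d_i1/d_o1 = +1.410.
d_o2 = 91.9 − (-3.666) = 95.57 cm.
Lens 2: 1/d_i2 = 1/(9.39) − 1/(95.57) = 0.09603, so d_i2 = 10.41 cm; m₂ = −d_i2/d_o2 = -0.1090.
m = m₁·m₂ = (+1.410)(-0.1090) = -0.154.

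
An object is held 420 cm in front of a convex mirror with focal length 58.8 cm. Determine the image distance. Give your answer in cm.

For a convex mirror, f = -58.8 cm.
Mirror equation: 1/q = 1/f − 1/p = 1/(-58.80) − 1/(420) = -0.01701 − 0.002381 = -0.01939, so q = -51.6 cm.
The image is virtual, upright and reduced, behind the mirror.

51.6 cm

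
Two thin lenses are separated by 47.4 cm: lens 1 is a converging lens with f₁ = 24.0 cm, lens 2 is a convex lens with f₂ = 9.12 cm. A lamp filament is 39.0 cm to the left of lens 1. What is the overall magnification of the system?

m = -0.605

Lens 1: 1/d_i1 = 1/(24.0) − 1/(39.0) = 0.01603, so d_i1 = 62.40 cm; m₁ = −d_i1/d_o1 = -1.600.
d_o2 = 47.4 − (62.40) = -15.00 cm (virtual object).
Lens 2: 1/d_i2 = 1/(9.12) − 1/(-15.00) = 0.1763, so d_i2 = 5.672 cm; m₂ = −d_i2/d_o2 = +0.3781.
m = m₁·m₂ = (-1.600)(+0.3781) = -0.605.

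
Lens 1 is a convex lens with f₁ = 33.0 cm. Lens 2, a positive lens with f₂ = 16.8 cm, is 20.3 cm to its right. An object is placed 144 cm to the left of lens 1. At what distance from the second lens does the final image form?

9.62 cm

Lens 1: 1/d_i1 = 1/f₁ − 1/d_o1 = 1/(33.0) − 1/(144) = 0.02336, so d_i1 = 42.81 cm.
The intermediate image is 42.81 cm to the right of lens 1, which lies 22.51 cm to the right of lens 2 — a virtual object — so d_o2 = −22.51 cm.
Lens 2: 1/d_i2 = 1/f₂ − 1/d_o2 = 1/(16.8) − 1/(-22.51) = 0.1039, so d_i2 = 9.62 cm.
The final image is real, 9.62 cm to the right of lens 2 (overall magnification ≈ -0.13).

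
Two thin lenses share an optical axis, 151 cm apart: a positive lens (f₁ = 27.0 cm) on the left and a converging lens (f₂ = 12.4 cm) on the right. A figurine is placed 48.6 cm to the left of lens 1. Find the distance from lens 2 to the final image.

Lens 1: 1/d_i1 = 1/f₁ − 1/d_o1 = 1/(27.0) − 1/(48.6) = 0.01646, so d_i1 = 60.75 cm.
The intermediate image is 60.75 cm to the right of lens 1, which is 151 − (60.75) = 90.25 cm to the left of lens 2, so d_o2 = +90.25 cm.
Lens 2: 1/d_i2 = 1/f₂ − 1/d_o2 = 1/(12.4) − 1/(90.25) = 0.06956, so d_i2 = 14.4 cm.
The final image is real, 14.4 cm to the right of lens 2 (overall magnification ≈ 0.20).

14.4 cm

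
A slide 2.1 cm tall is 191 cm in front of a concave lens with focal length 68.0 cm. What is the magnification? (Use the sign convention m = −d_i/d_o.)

For a concave lens, f = -68.0 cm.
1/d_i = 1/f − 1/d_o = 1/(-68.00) − 1/(191) = -0.01994, so d_i = -50.15 cm.
m = −d_i/d_o = −(-50.15)/(191) = +0.263.
The image is virtual, upright and reduced, on the same side as the object.

m = +0.263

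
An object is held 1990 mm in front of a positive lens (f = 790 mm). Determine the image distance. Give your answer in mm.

Thin-lens equation: 1/q = 1/f − 1/p = 1/(790.0) − 1/(1990) = 0.001266 − 0.0005025 = 0.0007633, so q = 1310 mm.
The image is real, inverted and reduced, on the far side of the lens.

1310 mm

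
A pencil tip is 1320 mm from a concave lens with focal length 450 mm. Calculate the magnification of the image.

m = +0.254

For a concave lens, f = -450 mm.
1/d_i = 1/f − 1/d_o = 1/(-450.0) − 1/(1320) = -0.002980, so d_i = -335.6 mm.
m = −d_i/d_o = −(-335.6)/(1320) = +0.254.
The image is virtual, upright and reduced, on the same side as the object.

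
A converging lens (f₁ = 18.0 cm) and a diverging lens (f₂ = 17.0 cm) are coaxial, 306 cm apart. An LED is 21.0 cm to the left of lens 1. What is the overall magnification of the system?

m = -0.518

Lens 1: 1/d_i1 = 1/(18.0) − 1/(21.0) = 0.007937, so d_i1 = 126.0 cm; m₁ = −d_i1/d_o1 = -6.000.
d_o2 = 306 − (126.0) = 180.0 cm.
f₂ = −17.0 cm (diverging).
Lens 2: 1/d_i2 = 1/(-17.0) − 1/(180.0) = -0.06438, so d_i2 = -15.53 cm; m₂ = −d_i2/d_o2 = +0.08629.
m = m₁·m₂ = (-6.000)(+0.08629) = -0.518.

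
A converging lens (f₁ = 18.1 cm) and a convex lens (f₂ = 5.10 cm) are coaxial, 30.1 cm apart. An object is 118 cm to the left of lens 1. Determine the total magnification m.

m = +0.255

Lens 1: 1/d_i1 = 1/(18.1) − 1/(118) = 0.04677, so d_i1 = 21.38 cm; m₁ = −d_i1/d_o1 = -0.1812.
d_o2 = 30.1 − (21.38) = 8.720 cm.
Lens 2: 1/d_i2 = 1/(5.10) − 1/(8.720) = 0.08140, so d_i2 = 12.29 cm; m₂ = −d_i2/d_o2 = -1.409.
m = m₁·m₂ = (-0.1812)(-1.409) = +0.255.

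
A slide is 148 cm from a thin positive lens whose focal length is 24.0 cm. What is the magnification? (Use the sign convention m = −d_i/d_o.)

1/d_i = 1/f − 1/d_o = 1/(24.00) − 1/(148) = 0.03491, so d_i = 28.65 cm.
m = −d_i/d_o = −(28.65)/(148) = -0.194.
The image is real, inverted and reduced, on the far side of the lens.

m = -0.194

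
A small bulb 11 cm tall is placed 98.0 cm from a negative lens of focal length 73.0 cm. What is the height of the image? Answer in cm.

4.70 cm

For a negative lens, f = -73.0 cm.
1/d_i = 1/f − 1/d_o = 1/(-73.00) − 1/(98.0) = -0.02390, so d_i = -41.84 cm.
m = −d_i/d_o = +0.4269.
|h_i| = |m|·h_o = 0.4269 × 11 = 4.70 cm. The image is virtual, upright and reduced, on the same side as the object.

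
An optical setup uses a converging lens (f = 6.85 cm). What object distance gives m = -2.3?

m = −d_i/d_o ⇒ d_i = −m·d_o.
1/f = 1/d_o + 1/d_i = 1/d_o − 1/(m·d_o) = (1 − 1/m)/d_o, so d_o = f(1 − 1/m) = (6.850)(1 − 1/(-2.3)) = 9.83 cm.

9.83 cm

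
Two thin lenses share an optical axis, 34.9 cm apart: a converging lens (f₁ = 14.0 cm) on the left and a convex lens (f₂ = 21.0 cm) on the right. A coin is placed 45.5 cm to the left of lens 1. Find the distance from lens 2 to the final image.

48.8 cm

Lens 1: 1/d_i1 = 1/f₁ − 1/d_o1 = 1/(14.0) − 1/(45.5) = 0.04945, so d_i1 = 20.22 cm.
The intermediate image is 20.22 cm to the right of lens 1, which is 34.9 − (20.22) = 14.68 cm to the left of lens 2, so d_o2 = +14.68 cm.
Lens 2: 1/d_i2 = 1/f₂ − 1/d_o2 = 1/(21.0) − 1/(14.68) = -0.02050, so d_i2 = -48.8 cm.
The final image is virtual, 48.8 cm to the left of lens 2 (overall magnification ≈ -1.5).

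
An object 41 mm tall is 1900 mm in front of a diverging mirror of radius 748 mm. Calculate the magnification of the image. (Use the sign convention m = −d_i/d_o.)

m = +0.164

f = R/2 = 748/2 = 374.0 mm; for a diverging mirror, f = -374.0 mm.
1/d_i = 1/f − 1/d_o = 1/(-374.0) − 1/(1900) = -0.003200, so d_i = -312.5 mm.
m = −d_i/d_o = −(-312.5)/(1900) = +0.164.
The image is virtual, upright and reduced, behind the mirror.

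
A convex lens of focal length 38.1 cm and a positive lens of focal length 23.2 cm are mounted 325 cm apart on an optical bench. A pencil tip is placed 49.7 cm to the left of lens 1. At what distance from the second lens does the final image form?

Lens 1: 1/d_i1 = 1/f₁ − 1/d_o1 = 1/(38.1) − 1/(49.7) = 0.006126, so d_i1 = 163.2 cm.
The intermediate image is 163.2 cm to the right of lens 1, which is 325 − (163.2) = 161.8 cm to the left of lens 2, so d_o2 = +161.8 cm.
Lens 2: 1/d_i2 = 1/f₂ − 1/d_o2 = 1/(23.2) − 1/(161.8) = 0.03692, so d_i2 = 27.1 cm.
The final image is real, 27.1 cm to the right of lens 2 (overall magnification ≈ 0.55).

27.1 cm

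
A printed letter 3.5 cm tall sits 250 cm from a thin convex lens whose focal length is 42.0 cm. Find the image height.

0.707 cm

1/d_i = 1/f − 1/d_o = 1/(42.00) − 1/(250) = 0.01981, so d_i = 50.48 cm.
m = −d_i/d_o = -0.2019.
|h_i| = |m|·h_o = 0.2019 × 3.5 = 0.707 cm. The image is real, inverted and reduced, on the far side of the lens.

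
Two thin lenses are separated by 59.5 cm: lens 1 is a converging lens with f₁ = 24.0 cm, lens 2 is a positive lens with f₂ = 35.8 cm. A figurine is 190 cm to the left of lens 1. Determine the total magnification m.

Lens 1: 1/d_i1 = 1/(24.0) − 1/(190) = 0.03640, so d_i1 = 27.47 cm; m₁ = −d_i1/d_o1 = -0.1446.
d_o2 = 59.5 − (27.47) = 32.03 cm.
Lens 2: 1/d_i2 = 1/(35.8) − 1/(32.03) = -0.003288, so d_i2 = -304.2 cm; m₂ = −d_i2/d_o2 = +9.496.
m = m₁·m₂ = (-0.1446)(+9.496) = -1.37.

m = -1.37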